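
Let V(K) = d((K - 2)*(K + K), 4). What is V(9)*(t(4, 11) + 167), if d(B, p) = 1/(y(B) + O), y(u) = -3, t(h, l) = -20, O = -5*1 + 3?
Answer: -147/5 ≈ -29.400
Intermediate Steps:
O = -2 (O = -5 + 3 = -2)
d(B, p) = -1/5 (d(B, p) = 1/(-3 - 2) = 1/(-5) = -1/5)
V(K) = -1/5
V(9)*(t(4, 11) + 167) = -(-20 + 167)/5 = -1/5*147 = -147/5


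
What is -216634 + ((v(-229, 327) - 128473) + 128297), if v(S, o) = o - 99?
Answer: -216582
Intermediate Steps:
v(S, o) = -99 + o
-216634 + ((v(-229, 327) - 128473) + 128297) = -216634 + (((-99 + 327) - 128473) + 128297) = -216634 + ((228 - 128473) + 128297) = -216634 + (-128245 + 128297) = -216634 + 52 = -216582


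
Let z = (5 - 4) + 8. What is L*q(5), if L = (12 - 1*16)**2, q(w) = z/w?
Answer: 144/5 ≈ 28.800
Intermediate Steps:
z = 9 (z = 1 + 8 = 9)
q(w) = 9/w
L = 16 (L = (12 - 16)**2 = (-4)**2 = 16)
L*q(5) = 16*(9/5) = 144/5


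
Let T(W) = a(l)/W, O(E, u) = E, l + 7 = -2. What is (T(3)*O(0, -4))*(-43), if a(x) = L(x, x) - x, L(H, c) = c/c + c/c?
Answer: 0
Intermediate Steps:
l = -9 (l = -7 - 2 = -9)
L(H, c) = 2 (L(H, c) = 1 + 1 = 2)
a(x) = 2 - x
T(W) = 11/W (T(W) = (2 - 1*(-9))/W = (2 + 9)/W = 11/W)
(T(3)*O(0, -4))*(-43) = ((11/3)*0)*(-43) = 0*(-43) = 0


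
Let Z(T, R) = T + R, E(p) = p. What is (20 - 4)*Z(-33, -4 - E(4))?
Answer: -656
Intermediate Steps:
Z(T, R) = R + T
(20 - 4)*Z(-33, -4 - E(4)) = (20 - 4)*((-4 - 1*4) - 33) = 16*((-4 - 4) - 33) = 16*(-8 - 33) = 16*(-41) = -656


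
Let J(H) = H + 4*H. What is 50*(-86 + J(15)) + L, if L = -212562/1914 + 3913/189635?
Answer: -39988411648/60493565 ≈ -661.04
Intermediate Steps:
J(H) = 5*H
L = -6716950898/60493565 (L = -212562*1/1914 + 3913*(1/189635) = -35427/319 + 3913/189635 = -6716950898/60493565 ≈ -111.04)
50*(-86 + J(15)) + L = 50*(-86 + 5*15) - 6716950898/60493565 = 50*(-86 + 75) - 6716950898/60493565 = 50*(-11) - 6716950898/60493565 = -550 - 6716950898/60493565 = -39988411648/60493565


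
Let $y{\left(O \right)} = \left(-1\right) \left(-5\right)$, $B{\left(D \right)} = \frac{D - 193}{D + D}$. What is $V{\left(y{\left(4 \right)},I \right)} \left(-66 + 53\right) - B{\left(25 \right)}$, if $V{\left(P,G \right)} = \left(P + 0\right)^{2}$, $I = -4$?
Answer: $- \frac{8041}{25} \approx -321.64$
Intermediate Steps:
$B{\left(D \right)} = \frac{-193 + D}{2 D}$
$y{\left(O \right)} = 5$
$V{\left(P,G \right)} = P^{2}$
$V{\left(y{\left(4 \right)},I \right)} \left(-66 + 53\right) - B{\left(25 \right)} = 5^{2} \left(-66 + 53\right) - \frac{-193 + 25}{2 \cdot 25} = 25 \left(-13\right) - \frac{1}{2} \cdot \frac{1}{25} \left(-168\right) = -325 - - \frac{84}{25} = -325 + \frac{84}{25} = - \frac{8041}{25}$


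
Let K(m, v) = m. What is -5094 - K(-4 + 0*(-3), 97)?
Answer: -5090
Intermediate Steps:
-5094 - K(-4 + 0*(-3), 97) = -5094 - (-4 + 0*(-3)) = -5094 - (-4 + 0) = -5094 - 1*(-4) = -5094 + 4 = -5090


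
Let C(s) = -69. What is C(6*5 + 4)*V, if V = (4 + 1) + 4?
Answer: -621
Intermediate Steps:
V = 9 (V = 5 + 4 = 9)
C(6*5 + 4)*V = -69*9 = -621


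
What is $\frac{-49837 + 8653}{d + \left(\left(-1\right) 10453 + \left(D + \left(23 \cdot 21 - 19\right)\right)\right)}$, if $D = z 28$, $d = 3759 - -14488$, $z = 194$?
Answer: $- \frac{20592}{6845} \approx -3.0083$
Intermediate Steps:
$d = 18247$ ($d = 3759 + 14488 = 18247$)
$D = 5432$ ($D = 194 \cdot 28 = 5432$)
$\frac{-49837 + 8653}{d + \left(\left(-1\right) 10453 + \left(D + \left(23 \cdot 21 - 19\right)\right)\right)} = \frac{-49837 + 8653}{18247 + \left(\left(-1\right) 10453 + \left(5432 + \left(23 \cdot 21 - 19\right)\right)\right)} = - \frac{41184}{18247 + \left(-10453 + \left(5432 + \left(483 - 19\right)\right)\right)} = - \frac{41184}{18247 + \left(-10453 + \left(5432 + 464\right)\right)} = - \frac{41184}{18247 + \left(-10453 + 5896\right)} = - \frac{41184}{18247 - 4557} = - \frac{41184}{13690} = \left(-41184\right) \frac{1}{13690} = - \frac{20592}{6845}$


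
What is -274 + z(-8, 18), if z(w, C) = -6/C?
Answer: -823/3 ≈ -274.33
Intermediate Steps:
-274 + z(-8, 18) = -274 - 6/18 = -274 - 6*1/18 = -274 - ⅓ = -823/3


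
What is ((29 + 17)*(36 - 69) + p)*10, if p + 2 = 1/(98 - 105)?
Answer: -106410/7 ≈ -15201.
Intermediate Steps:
p = -15/7 (p = -2 + 1/(98 - 105) = -2 + 1/(-7) = -2 - ⅐ = -15/7 ≈ -2.1429)
((29 + 17)*(36 - 69) + p)*10 = ((29 + 17)*(36 - 69) - 15/7)*10 = (46*(-33) - 15/7)*10 = (-1518 - 15/7)*10 = -10641/7*10 = -106410/7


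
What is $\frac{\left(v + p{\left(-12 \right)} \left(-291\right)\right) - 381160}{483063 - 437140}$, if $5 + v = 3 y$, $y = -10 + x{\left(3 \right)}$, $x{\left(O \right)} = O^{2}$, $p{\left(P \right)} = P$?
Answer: $- \frac{377676}{45923} \approx -8.2241$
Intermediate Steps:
$y = -1$ ($y = -10 + 3^{2} = -10 + 9 = -1$)
$v = -8$ ($v = -5 + 3 \left(-1\right) = -5 - 3 = -8$)
$\frac{\left(v + p{\left(-12 \right)} \left(-291\right)\right) - 381160}{483063 - 437140} = \frac{\left(-8 - -3492\right) - 381160}{483063 - 437140} = \frac{\left(-8 + 3492\right) - 381160}{45923} = \left(3484 - 381160\right) \frac{1}{45923} = \left(-377676\right) \frac{1}{45923} = - \frac{377676}{45923}$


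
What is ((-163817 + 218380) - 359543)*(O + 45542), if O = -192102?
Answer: 44697868800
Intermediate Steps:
((-163817 + 218380) - 359543)*(O + 45542) = ((-163817 + 218380) - 359543)*(-192102 + 45542) = (54563 - 359543)*(-146560) = -304980*(-146560) = 44697868800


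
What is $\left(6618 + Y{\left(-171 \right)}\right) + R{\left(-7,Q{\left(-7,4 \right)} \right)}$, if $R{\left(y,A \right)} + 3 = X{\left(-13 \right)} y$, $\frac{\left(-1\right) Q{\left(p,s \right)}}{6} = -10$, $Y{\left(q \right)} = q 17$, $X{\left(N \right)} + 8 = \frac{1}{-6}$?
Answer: $\frac{22591}{6} \approx 3765.2$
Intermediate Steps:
$X{\left(N \right)} = - \frac{49}{6}$ ($X{\left(N \right)} = -8 + \frac{1}{-6} = -8 - \frac{1}{6} = - \frac{49}{6}$)
$Y{\left(q \right)} = 17 q$
$Q{\left(p,s \right)} = 60$ ($Q{\left(p,s \right)} = \left(-6\right) \left(-10\right) = 60$)
$R{\left(y,A \right)} = -3 - \frac{49 y}{6}$
$\left(6618 + Y{\left(-171 \right)}\right) + R{\left(-7,Q{\left(-7,4 \right)} \right)} = \left(6618 + 17 \left(-171\right)\right) - - \frac{325}{6} = \left(6618 - 2907\right) + \left(-3 + \frac{343}{6}\right) = 3711 + \frac{325}{6} = \frac{22591}{6}$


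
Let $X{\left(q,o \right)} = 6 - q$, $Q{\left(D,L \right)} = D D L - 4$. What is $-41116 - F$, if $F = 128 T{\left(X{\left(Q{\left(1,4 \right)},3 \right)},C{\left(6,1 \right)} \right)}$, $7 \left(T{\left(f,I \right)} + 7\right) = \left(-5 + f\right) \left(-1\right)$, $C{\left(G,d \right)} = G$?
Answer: $- \frac{281412}{7} \approx -40202.0$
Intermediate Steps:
$Q{\left(D,L \right)} = -4 + L D^{2}$ ($Q{\left(D,L \right)} = D^{2} L - 4 = L D^{2} - 4 = -4 + L D^{2}$)
$T{\left(f,I \right)} = - \frac{44}{7} - \frac{f}{7}$ ($T{\left(f,I \right)} = -7 + \frac{\left(-5 + f\right) \left(-1\right)}{7} = -7 + \frac{5 - f}{7} = -7 - \left(- \frac{5}{7} + \frac{f}{7}\right) = - \frac{44}{7} - \frac{f}{7}$)
$F = - \frac{6400}{7}$ ($F = 128 \left(- \frac{44}{7} - \frac{6 - \left(-4 + 4 \cdot 1^{2}\right)}{7}\right) = 128 \left(- \frac{44}{7} - \frac{6 - \left(-4 + 4 \cdot 1\right)}{7}\right) = 128 \left(- \frac{44}{7} - \frac{6 - \left(-4 + 4\right)}{7}\right) = 128 \left(- \frac{44}{7} - \frac{6 - 0}{7}\right) = 128 \left(- \frac{44}{7} - \frac{6 + 0}{7}\right) = 128 \left(- \frac{44}{7} - \frac{6}{7}\right) = 128 \left(- \frac{50}{7}\right) = - \frac{6400}{7} \approx -914.29$)
$-41116 - F = -41116 - - \frac{6400}{7} = -41116 + \frac{6400}{7} = - \frac{281412}{7}$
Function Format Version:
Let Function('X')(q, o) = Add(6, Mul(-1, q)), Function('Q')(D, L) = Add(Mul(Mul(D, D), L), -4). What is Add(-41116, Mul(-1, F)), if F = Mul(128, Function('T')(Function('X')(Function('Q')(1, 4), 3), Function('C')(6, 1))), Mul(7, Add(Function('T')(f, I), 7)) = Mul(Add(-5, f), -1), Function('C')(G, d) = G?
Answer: Rational(-281412, 7) ≈ -40202.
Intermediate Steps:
Function('Q')(D, L) = Add(-4, Mul(L, Pow(D, 2))) (Function('Q')(D, L) = Add(Mul(Pow(D, 2), L), -4) = Add(Mul(L, Pow(D, 2)), -4) = Add(-4, Mul(L, Pow(D, 2))))
Function('T')(f, I) = Add(Rational(-44, 7), Mul(Rational(-1, 7), f)) (Function('T')(f, I) = Add(-7, Mul(Rational(1, 7), Mul(Add(-5, f), -1))) = Add(-7, Mul(Rational(1, 7), Add(5, Mul(-1, f)))) = Add(-7, Add(Rational(5, 7), Mul(Rational(-1, 7), f))) = Add(Rational(-44, 7), Mul(Rational(-1, 7), f)))
F = Rational(-6400, 7) (F = Mul(128, Add(Rational(-44, 7), Mul(Rational(-1, 7), Add(6, Mul(-1, Add(-4, Mul(4, Pow(1, 2)))))))) = Mul(128, Add(Rational(-44, 7), Mul(Rational(-1, 7), Add(6, Mul(-1, Add(-4, Mul(4, 1))))))) = Mul(128, Add(Rational(-44, 7), Mul(Rational(-1, 7), Add(6, Mul(-1, Add(-4, 4)))))) = Mul(128, Add(Rational(-44, 7), Mul(Rational(-1, 7), Add(6, Mul(-1, 0))))) = Mul(128, Add(Rational(-44, 7), Mul(Rational(-1, 7), Add(6, 0)))) = Mul(128, Add(Rational(-44, 7), Mul(Rational(-1, 7), 6))) = Mul(128, Add(Rational(-44, 7), Rational(-6, 7))) = Mul(128, Rational(-50, 7)) = Rational(-6400, 7) ≈ -914.29)
Add(-41116, Mul(-1, F)) = Add(-41116, Mul(-1, Rational(-6400, 7))) = Add(-41116, Rational(6400, 7)) = Rational(-281412, 7)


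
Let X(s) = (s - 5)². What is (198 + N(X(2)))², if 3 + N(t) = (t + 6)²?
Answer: 176400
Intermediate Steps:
X(s) = (-5 + s)²
N(t) = -3 + (6 + t)² (N(t) = -3 + (t + 6)² = -3 + (6 + t)²)
(198 + N(X(2)))² = (198 + (-3 + (6 + (-5 + 2)²)²))² = (198 + (-3 + (6 + (-3)²)²))² = (198 + (-3 + (6 + 9)²))² = (198 + (-3 + 15²))² = (198 + (-3 + 225))² = (198 + 222)² = 420² = 176400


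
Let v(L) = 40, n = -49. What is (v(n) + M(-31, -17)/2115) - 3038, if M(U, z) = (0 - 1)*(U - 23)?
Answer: -704524/235 ≈ -2998.0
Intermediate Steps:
M(U, z) = 23 - U (M(U, z) = -(-23 + U) = 23 - U)
(v(n) + M(-31, -17)/2115) - 3038 = (40 + (23 - 1*(-31))/2115) - 3038 = (40 + (23 + 31)*(1/2115)) - 3038 = (40 + 54*(1/2115)) - 3038 = (40 + 6/235) - 3038 = 9406/235 - 3038 = -704524/235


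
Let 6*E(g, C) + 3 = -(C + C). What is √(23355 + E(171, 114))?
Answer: √93266/2 ≈ 152.70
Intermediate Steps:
E(g, C) = -½ - C/3 (E(g, C) = -½ + (-(C + C))/6 = -½ + (-2*C)/6 = -½ - C/3)
√(23355 + E(171, 114)) = √(23355 + (-½ - ⅓*114)) = √(23355 + (-½ - 38)) = √(23355 - 77/2) = √(46633/2) = √93266/2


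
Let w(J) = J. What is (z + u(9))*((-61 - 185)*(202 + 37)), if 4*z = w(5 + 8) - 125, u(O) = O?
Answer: 1117086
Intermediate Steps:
z = -28 (z = ((5 + 8) - 125)/4 = (13 - 125)/4 = (1/4)*(-112) = -28)
(z + u(9))*((-61 - 185)*(202 + 37)) = (-28 + 9)*((-61 - 185)*(202 + 37)) = -(-4674)*239 = -19*(-58794) = 1117086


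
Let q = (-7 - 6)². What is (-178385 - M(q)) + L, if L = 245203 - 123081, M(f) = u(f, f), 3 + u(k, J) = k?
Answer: -56429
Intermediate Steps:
q = 169 (q = (-13)² = 169)
u(k, J) = -3 + k
M(f) = -3 + f
L = 122122
(-178385 - M(q)) + L = (-178385 - (-3 + 169)) + 122122 = (-178385 - 1*166) + 122122 = (-178385 - 166) + 122122 = -178551 + 122122 = -56429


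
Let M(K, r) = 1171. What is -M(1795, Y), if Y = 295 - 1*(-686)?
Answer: -1171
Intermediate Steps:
Y = 981 (Y = 295 + 686 = 981)
-M(1795, Y) = -1*1171 = -1171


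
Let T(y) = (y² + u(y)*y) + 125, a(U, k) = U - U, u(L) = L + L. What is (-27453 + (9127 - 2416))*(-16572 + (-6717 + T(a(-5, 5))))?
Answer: 480467688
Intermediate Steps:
u(L) = 2*L
a(U, k) = 0
T(y) = 125 + 3*y² (T(y) = (y² + (2*y)*y) + 125 = (y² + 2*y²) + 125 = 3*y² + 125 = 125 + 3*y²)
(-27453 + (9127 - 2416))*(-16572 + (-6717 + T(a(-5, 5)))) = (-27453 + (9127 - 2416))*(-16572 + (-6717 + (125 + 3*0²))) = (-27453 + 6711)*(-16572 + (-6717 + (125 + 3*0))) = -20742*(-16572 + (-6717 + (125 + 0))) = -20742*(-16572 + (-6717 + 125)) = -20742*(-16572 - 6592) = -20742*(-23164) = 480467688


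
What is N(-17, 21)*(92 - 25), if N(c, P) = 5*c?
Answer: -5695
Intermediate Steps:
N(-17, 21)*(92 - 25) = (5*(-17))*(92 - 25) = -85*67 = -5695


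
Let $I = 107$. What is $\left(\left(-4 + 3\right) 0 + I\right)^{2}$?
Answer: $11449$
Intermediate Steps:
$\left(\left(-4 + 3\right) 0 + I\right)^{2} = \left(\left(-4 + 3\right) 0 + 107\right)^{2} = \left(\left(-1\right) 0 + 107\right)^{2} = \left(0 + 107\right)^{2} = 107^{2} = 11449$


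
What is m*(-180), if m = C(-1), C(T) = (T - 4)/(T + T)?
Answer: -450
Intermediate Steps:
C(T) = (-4 + T)/(2*T) (C(T) = (-4 + T)/((2*T)) = (-4 + T)*(1/(2*T)) = (-4 + T)/(2*T))
m = 5/2 (m = (1/2)*(-4 - 1)/(-1) = (1/2)*(-1)*(-5) = 5/2 ≈ 2.5000)
m*(-180) = (5/2)*(-180) = -450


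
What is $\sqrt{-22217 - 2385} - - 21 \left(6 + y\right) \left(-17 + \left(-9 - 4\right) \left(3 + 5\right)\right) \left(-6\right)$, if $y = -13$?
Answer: $-106722 + i \sqrt{24602} \approx -1.0672 \cdot 10^{5} + 156.85 i$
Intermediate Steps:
$\sqrt{-22217 - 2385} - - 21 \left(6 + y\right) \left(-17 + \left(-9 - 4\right) \left(3 + 5\right)\right) \left(-6\right) = \sqrt{-22217 - 2385} - - 21 \left(6 - 13\right) \left(-17 + \left(-9 - 4\right) \left(3 + 5\right)\right) \left(-6\right) = \sqrt{-24602} - - 21 \left(- 7 \left(-17 - 104\right)\right) \left(-6\right) = i \sqrt{24602} - - 21 \left(- 7 \left(-17 - 104\right)\right) \left(-6\right) = i \sqrt{24602} - - 21 \left(\left(-7\right) \left(-121\right)\right) \left(-6\right) = i \sqrt{24602} - \left(-21\right) 847 \left(-6\right) = i \sqrt{24602} - \left(-17787\right) \left(-6\right) = i \sqrt{24602} - 106722 = -106722 + i \sqrt{24602}$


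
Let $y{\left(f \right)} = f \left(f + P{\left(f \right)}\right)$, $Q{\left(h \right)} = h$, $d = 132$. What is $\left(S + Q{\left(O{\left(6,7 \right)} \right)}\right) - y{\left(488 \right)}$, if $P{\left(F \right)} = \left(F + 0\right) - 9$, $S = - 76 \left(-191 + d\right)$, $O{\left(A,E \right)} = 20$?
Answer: $-467392$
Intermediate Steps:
$S = 4484$ ($S = - 76 \left(-191 + 132\right) = \left(-76\right) \left(-59\right) = 4484$)
$P{\left(F \right)} = -9 + F$ ($P{\left(F \right)} = F - 9 = -9 + F$)
$y{\left(f \right)} = f \left(-9 + 2 f\right)$ ($y{\left(f \right)} = f \left(f + \left(-9 + f\right)\right) = f \left(-9 + 2 f\right)$)
$\left(S + Q{\left(O{\left(6,7 \right)} \right)}\right) - y{\left(488 \right)} = \left(4484 + 20\right) - 488 \left(-9 + 2 \cdot 488\right) = 4504 - 488 \left(-9 + 976\right) = 4504 - 488 \cdot 967 = 4504 - 471896 = -467392$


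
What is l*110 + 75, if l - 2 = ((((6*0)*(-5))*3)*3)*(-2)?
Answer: 295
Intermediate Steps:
l = 2 (l = 2 + ((((6*0)*(-5))*3)*3)*(-2) = 2 + (((0*(-5))*3)*3)*(-2) = 2 + ((0*3)*3)*(-2) = 2 + (0*3)*(-2) = 2 + 0*(-2) = 2 + 0 = 2)
l*110 + 75 = 2*110 + 75 = 220 + 75 = 295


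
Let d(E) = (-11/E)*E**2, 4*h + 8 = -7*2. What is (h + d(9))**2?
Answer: 43681/4 ≈ 10920.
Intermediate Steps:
h = -11/2 (h = -2 + (-7*2)/4 = -2 + (1/4)*(-14) = -2 - 7/2 = -11/2 ≈ -5.5000)
d(E) = -11*E
(h + d(9))**2 = (-11/2 - 11*9)**2 = (-11/2 - 99)**2 = (-209/2)**2 = 43681/4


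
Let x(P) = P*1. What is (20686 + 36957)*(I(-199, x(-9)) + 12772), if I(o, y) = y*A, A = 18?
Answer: 726878230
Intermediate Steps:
x(P) = P
I(o, y) = 18*y (I(o, y) = y*18 = 18*y)
(20686 + 36957)*(I(-199, x(-9)) + 12772) = (20686 + 36957)*(18*(-9) + 12772) = 57643*(-162 + 12772) = 57643*12610 = 726878230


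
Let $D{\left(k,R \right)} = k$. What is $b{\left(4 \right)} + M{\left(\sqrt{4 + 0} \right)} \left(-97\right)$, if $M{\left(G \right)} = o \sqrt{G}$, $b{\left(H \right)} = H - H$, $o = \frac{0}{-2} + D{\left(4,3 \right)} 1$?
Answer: $- 388 \sqrt{2} \approx -548.71$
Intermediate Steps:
$o = 4$ ($o = \frac{0}{-2} + 4 \cdot 1 = 0 \left(- \frac{1}{2}\right) + 4 = 0 + 4 = 4$)
$b{\left(H \right)} = 0$
$M{\left(G \right)} = 4 \sqrt{G}$
$b{\left(4 \right)} + M{\left(\sqrt{4 + 0} \right)} \left(-97\right) = 0 + 4 \sqrt{\sqrt{4 + 0}} \left(-97\right) = 0 + 4 \sqrt{\sqrt{4}} \left(-97\right) = 0 + 4 \sqrt{2} \left(-97\right) = 0 - 388 \sqrt{2} = - 388 \sqrt{2}$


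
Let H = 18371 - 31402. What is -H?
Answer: 13031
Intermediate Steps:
H = -13031
-H = -1*(-13031) = 13031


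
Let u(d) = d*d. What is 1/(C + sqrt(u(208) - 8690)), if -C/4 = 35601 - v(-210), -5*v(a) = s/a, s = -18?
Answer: -2180562300/310520413879097 - 30625*sqrt(34574)/621040827758194 ≈ -7.0314e-6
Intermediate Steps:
u(d) = d**2
v(a) = 18/(5*a) (v(a) = -(-18)/(5*a) = 18/(5*a))
C = -24920712/175 (C = -4*(35601 - 18/(5*(-210))) = -4*(35601 - 18*(-1)/(5*210)) = -4*(35601 - 1*(-3/175)) = -4*(35601 + 3/175) = -4*6230178/175 = -24920712/175 ≈ -1.4240e+5)
1/(C + sqrt(u(208) - 8690)) = 1/(-24920712/175 + sqrt(208**2 - 8690)) = 1/(-24920712/175 + sqrt(43264 - 8690)) = 1/(-24920712/175 + sqrt(34574))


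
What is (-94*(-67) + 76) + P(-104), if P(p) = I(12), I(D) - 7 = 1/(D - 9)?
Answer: 19144/3 ≈ 6381.3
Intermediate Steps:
I(D) = 7 + 1/(-9 + D) (I(D) = 7 + 1/(D - 9) = 7 + 1/(-9 + D))
P(p) = 22/3 (P(p) = (-62 + 7*12)/(-9 + 12) = (-62 + 84)/3 = (1/3)*22 = 22/3)
(-94*(-67) + 76) + P(-104) = (-94*(-67) + 76) + 22/3 = (6298 + 76) + 22/3 = 6374 + 22/3 = 19144/3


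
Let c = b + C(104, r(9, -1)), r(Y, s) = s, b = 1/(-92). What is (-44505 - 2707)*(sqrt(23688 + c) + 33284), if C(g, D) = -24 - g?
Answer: -1571404208 - 23606*sqrt(49852937)/23 ≈ -1.5787e+9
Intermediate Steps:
b = -1/92 ≈ -0.010870
c = -11777/92 (c = -1/92 + (-24 - 1*104) = -1/92 + (-24 - 104) = -1/92 - 128 = -11777/92 ≈ -128.01)
(-44505 - 2707)*(sqrt(23688 + c) + 33284) = (-44505 - 2707)*(sqrt(23688 - 11777/92) + 33284) = -47212*(sqrt(2167519/92) + 33284) = -47212*(sqrt(49852937)/46 + 33284) = -47212*(33284 + sqrt(49852937)/46) = -1571404208 - 23606*sqrt(49852937)/23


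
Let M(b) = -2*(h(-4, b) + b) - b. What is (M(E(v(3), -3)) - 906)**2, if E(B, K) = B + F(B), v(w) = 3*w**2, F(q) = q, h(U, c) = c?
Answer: 1382976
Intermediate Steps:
E(B, K) = 2*B (E(B, K) = B + B = 2*B)
M(b) = -5*b (M(b) = -2*(b + b) - b = -4*b - b = -5*b)
(M(E(v(3), -3)) - 906)**2 = (-10*3*3**2 - 906)**2 = (-10*3*9 - 906)**2 = (-10*27 - 906)**2 = (-5*54 - 906)**2 = (-270 - 906)**2 = (-1176)**2 = 1382976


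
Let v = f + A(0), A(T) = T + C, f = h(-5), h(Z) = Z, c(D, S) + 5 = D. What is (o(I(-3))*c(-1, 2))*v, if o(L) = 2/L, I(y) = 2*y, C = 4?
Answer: -2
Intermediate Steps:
c(D, S) = -5 + D
f = -5
A(T) = 4 + T (A(T) = T + 4 = 4 + T)
v = -1 (v = -5 + (4 + 0) = -5 + 4 = -1)
(o(I(-3))*c(-1, 2))*v = ((2/((2*(-3))))*(-5 - 1))*(-1) = ((2/(-6))*(-6))*(-1) = ((2*(-1/6))*(-6))*(-1) = -1/3*(-6)*(-1) = 2*(-1) = -2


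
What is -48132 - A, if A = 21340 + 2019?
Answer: -71491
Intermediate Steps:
A = 23359
-48132 - A = -48132 - 1*23359 = -48132 - 23359 = -71491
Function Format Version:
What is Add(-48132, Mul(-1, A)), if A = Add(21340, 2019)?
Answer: -71491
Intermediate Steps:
A = 23359
Add(-48132, Mul(-1, A)) = Add(-48132, Mul(-1, 23359)) = Add(-48132, -23359) = -71491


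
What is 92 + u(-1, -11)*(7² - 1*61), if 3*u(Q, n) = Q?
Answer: 96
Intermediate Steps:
u(Q, n) = Q/3
92 + u(-1, -11)*(7² - 1*61) = 92 + ((⅓)*(-1))*(7² - 1*61) = 92 - (49 - 61)/3 = 92 - ⅓*(-12) = 92 + 4 = 96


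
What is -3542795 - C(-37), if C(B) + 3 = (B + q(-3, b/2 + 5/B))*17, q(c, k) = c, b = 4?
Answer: -3542112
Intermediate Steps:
C(B) = -54 + 17*B (C(B) = -3 + (B - 3)*17 = -3 + (-3 + B)*17 = -3 + (-51 + 17*B) = -54 + 17*B)
-3542795 - C(-37) = -3542795 - (-54 + 17*(-37)) = -3542795 - (-54 - 629) = -3542795 - 1*(-683) = -3542795 + 683 = -3542112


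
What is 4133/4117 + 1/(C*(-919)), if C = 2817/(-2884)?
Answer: 10711478887/10658184291 ≈ 1.0050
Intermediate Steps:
C = -2817/2884 (C = 2817*(-1/2884) = -2817/2884 ≈ -0.97677)
4133/4117 + 1/(C*(-919)) = 4133/4117 + 1/(-2817/2884*(-919)) = 4133*(1/4117) - 2884/2817*(-1/919) = 4133/4117 + 2884/2588823 = 10711478887/10658184291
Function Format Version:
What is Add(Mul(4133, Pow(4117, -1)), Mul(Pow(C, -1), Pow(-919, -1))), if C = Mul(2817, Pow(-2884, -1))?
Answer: Rational(10711478887, 10658184291) ≈ 1.0050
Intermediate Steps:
C = Rational(-2817, 2884) (C = Mul(2817, Rational(-1, 2884)) = Rational(-2817, 2884) ≈ -0.97677)
Add(Mul(4133, Pow(4117, -1)), Mul(Pow(C, -1), Pow(-919, -1))) = Add(Mul(4133, Pow(4117, -1)), Mul(Pow(Rational(-2817, 2884), -1), Pow(-919, -1))) = Add(Mul(4133, Rational(1, 4117)), Mul(Rational(-2884, 2817), Rational(-1, 919))) = Add(Rational(4133, 4117), Rational(2884, 2588823)) = Rational(10711478887, 10658184291)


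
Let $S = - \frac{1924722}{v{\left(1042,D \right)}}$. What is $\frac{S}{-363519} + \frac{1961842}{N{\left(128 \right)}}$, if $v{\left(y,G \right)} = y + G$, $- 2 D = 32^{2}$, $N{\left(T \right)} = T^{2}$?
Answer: $\frac{10500276691783}{87684014080} \approx 119.75$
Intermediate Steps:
$D = -512$ ($D = - \frac{32^{2}}{2} = \left(- \frac{1}{2}\right) 1024 = -512$)
$v{\left(y,G \right)} = G + y$
$S = - \frac{962361}{265}$ ($S = - \frac{1924722}{-512 + 1042} = - \frac{1924722}{530} = \left(-1924722\right) \frac{1}{530} = - \frac{962361}{265} \approx -3631.6$)
$\frac{S}{-363519} + \frac{1961842}{N{\left(128 \right)}} = - \frac{962361}{265 \left(-363519\right)} + \frac{1961842}{128^{2}} = \left(- \frac{962361}{265}\right) \left(- \frac{1}{363519}\right) + \frac{1961842}{16384} = \frac{106929}{10703615} + 1961842 \cdot \frac{1}{16384} = \frac{106929}{10703615} + \frac{980921}{8192} = \frac{10500276691783}{87684014080}$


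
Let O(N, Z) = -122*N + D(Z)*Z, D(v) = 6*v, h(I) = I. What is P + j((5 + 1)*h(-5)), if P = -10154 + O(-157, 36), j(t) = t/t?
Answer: 16777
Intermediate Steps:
j(t) = 1
O(N, Z) = -122*N + 6*Z**2 (O(N, Z) = -122*N + (6*Z)*Z = -122*N + 6*Z**2)
P = 16776 (P = -10154 + (-122*(-157) + 6*36**2) = -10154 + (19154 + 6*1296) = -10154 + (19154 + 7776) = -10154 + 26930 = 16776)
P + j((5 + 1)*h(-5)) = 16776 + 1 = 16777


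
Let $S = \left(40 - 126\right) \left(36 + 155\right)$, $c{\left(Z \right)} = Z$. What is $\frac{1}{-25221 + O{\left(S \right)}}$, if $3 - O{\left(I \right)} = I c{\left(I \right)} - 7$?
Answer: $- \frac{1}{269838687} \approx -3.7059 \cdot 10^{-9}$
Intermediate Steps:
$S = -16426$ ($S = \left(-86\right) 191 = -16426$)
$O{\left(I \right)} = 10 - I^{2}$ ($O{\left(I \right)} = 3 - \left(I I - 7\right) = 3 - \left(I^{2} - 7\right) = 3 - \left(-7 + I^{2}\right) = 10 - I^{2}$)
$\frac{1}{-25221 + O{\left(S \right)}} = \frac{1}{-25221 + \left(10 - \left(-16426\right)^{2}\right)} = \frac{1}{-25221 + \left(10 - 269813476\right)} = \frac{1}{-25221 - 269813466} = \frac{1}{-269838687} = - \frac{1}{269838687}$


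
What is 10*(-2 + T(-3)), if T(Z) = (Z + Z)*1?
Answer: -80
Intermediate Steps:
T(Z) = 2*Z (T(Z) = (2*Z)*1 = 2*Z)
10*(-2 + T(-3)) = 10*(-2 + 2*(-3)) = 10*(-2 - 6) = 10*(-8) = -80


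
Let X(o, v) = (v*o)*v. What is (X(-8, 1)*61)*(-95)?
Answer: 46360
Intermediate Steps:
X(o, v) = o*v² (X(o, v) = (o*v)*v = o*v²)
(X(-8, 1)*61)*(-95) = (-8*1²*61)*(-95) = (-8*1*61)*(-95) = -8*61*(-95) = -488*(-95) = 46360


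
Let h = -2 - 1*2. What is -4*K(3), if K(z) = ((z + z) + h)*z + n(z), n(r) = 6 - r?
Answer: -36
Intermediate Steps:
h = -4 (h = -2 - 2 = -4)
K(z) = 6 - z + z*(-4 + 2*z) (K(z) = ((z + z) - 4)*z + (6 - z) = (2*z - 4)*z + (6 - z) = (-4 + 2*z)*z + (6 - z) = z*(-4 + 2*z) + (6 - z) = 6 - z + z*(-4 + 2*z))
-4*K(3) = -4*(6 - 5*3 + 2*3²) = -4*(6 - 15 + 2*9) = -4*(6 - 15 + 18) = -4*9 = -36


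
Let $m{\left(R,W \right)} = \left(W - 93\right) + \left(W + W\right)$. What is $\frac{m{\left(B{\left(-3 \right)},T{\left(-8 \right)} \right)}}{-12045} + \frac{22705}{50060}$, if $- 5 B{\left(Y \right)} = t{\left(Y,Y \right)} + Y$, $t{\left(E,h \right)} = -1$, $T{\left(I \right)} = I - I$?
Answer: $\frac{18542487}{40198180} \approx 0.46128$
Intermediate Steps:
$T{\left(I \right)} = 0$
$B{\left(Y \right)} = \frac{1}{5} - \frac{Y}{5}$ ($B{\left(Y \right)} = - \frac{-1 + Y}{5} = \frac{1}{5} - \frac{Y}{5}$)
$m{\left(R,W \right)} = -93 + 3 W$ ($m{\left(R,W \right)} = \left(-93 + W\right) + 2 W = -93 + 3 W$)
$\frac{m{\left(B{\left(-3 \right)},T{\left(-8 \right)} \right)}}{-12045} + \frac{22705}{50060} = \frac{-93 + 3 \cdot 0}{-12045} + \frac{22705}{50060} = \left(-93 + 0\right) \left(- \frac{1}{12045}\right) + 22705 \cdot \frac{1}{50060} = \left(-93\right) \left(- \frac{1}{12045}\right) + \frac{4541}{10012} = \frac{31}{4015} + \frac{4541}{10012} = \frac{18542487}{40198180}$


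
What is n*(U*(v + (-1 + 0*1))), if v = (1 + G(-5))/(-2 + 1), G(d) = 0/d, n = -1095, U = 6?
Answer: 13140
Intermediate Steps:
G(d) = 0
v = -1 (v = (1 + 0)/(-2 + 1) = 1/(-1) = 1*(-1) = -1)
n*(U*(v + (-1 + 0*1))) = -6570*(-1 + (-1 + 0*1)) = -6570*(-1 + (-1 + 0)) = -6570*(-1 - 1) = -6570*(-2) = -1095*(-12) = 13140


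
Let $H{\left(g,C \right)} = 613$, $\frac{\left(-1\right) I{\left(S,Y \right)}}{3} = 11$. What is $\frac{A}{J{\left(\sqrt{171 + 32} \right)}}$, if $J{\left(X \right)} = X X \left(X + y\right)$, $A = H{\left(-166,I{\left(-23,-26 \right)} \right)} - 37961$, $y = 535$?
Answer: $- \frac{9990590}{29031233} + \frac{18674 \sqrt{203}}{29031233} \approx -0.33497$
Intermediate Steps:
$I{\left(S,Y \right)} = -33$ ($I{\left(S,Y \right)} = \left(-3\right) 11 = -33$)
$A = -37348$ ($A = 613 - 37961 = -37348$)
$J{\left(X \right)} = X^{2} \left(535 + X\right)$ ($J{\left(X \right)} = X X \left(X + 535\right) = X^{2} \left(535 + X\right)$)
$\frac{A}{J{\left(\sqrt{171 + 32} \right)}} = - \frac{37348}{\left(\sqrt{171 + 32}\right)^{2} \left(535 + \sqrt{171 + 32}\right)} = - \frac{37348}{\left(\sqrt{203}\right)^{2} \left(535 + \sqrt{203}\right)} = - \frac{37348}{203 \left(535 + \sqrt{203}\right)} = - \frac{37348}{108605 + 203 \sqrt{203}}$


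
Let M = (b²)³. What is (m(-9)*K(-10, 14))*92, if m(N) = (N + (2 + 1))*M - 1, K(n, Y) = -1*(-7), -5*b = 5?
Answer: -4508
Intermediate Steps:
b = -1 (b = -⅕*5 = -1)
K(n, Y) = 7
M = 1 (M = ((-1)²)³ = 1³ = 1)
m(N) = 2 + N (m(N) = (N + (2 + 1))*1 - 1 = (N + 3)*1 - 1 = (3 + N)*1 - 1 = (3 + N) - 1 = 2 + N)
(m(-9)*K(-10, 14))*92 = ((2 - 9)*7)*92 = -7*7*92 = -49*92 = -4508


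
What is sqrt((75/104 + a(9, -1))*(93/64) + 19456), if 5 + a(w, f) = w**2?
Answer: sqrt(3386270758)/416 ≈ 139.88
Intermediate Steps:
a(w, f) = -5 + w**2
sqrt((75/104 + a(9, -1))*(93/64) + 19456) = sqrt((75/104 + (-5 + 9**2))*(93/64) + 19456) = sqrt((75*(1/104) + (-5 + 81))*(93*(1/64)) + 19456) = sqrt((75/104 + 76)*(93/64) + 19456) = sqrt((7979/104)*(93/64) + 19456) = sqrt(742047/6656 + 19456) = sqrt(130241183/6656) = sqrt(3386270758)/416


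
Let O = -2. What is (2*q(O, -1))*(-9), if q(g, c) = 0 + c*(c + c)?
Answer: -36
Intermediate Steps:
q(g, c) = 2*c² (q(g, c) = 0 + c*(2*c) = 0 + 2*c² = 2*c²)
(2*q(O, -1))*(-9) = (2*(2*(-1)²))*(-9) = (2*(2*1))*(-9) = (2*2)*(-9) = 4*(-9) = -36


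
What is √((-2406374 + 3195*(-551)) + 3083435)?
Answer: 6*I*√30094 ≈ 1040.9*I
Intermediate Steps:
√((-2406374 + 3195*(-551)) + 3083435) = √((-2406374 - 1760445) + 3083435) = √(-4166819 + 3083435) = √(-1083384) = 6*I*√30094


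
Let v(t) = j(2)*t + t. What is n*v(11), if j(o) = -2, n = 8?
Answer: -88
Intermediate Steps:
v(t) = -t (v(t) = -2*t + t = -t)
n*v(11) = 8*(-1*11) = 8*(-11) = -88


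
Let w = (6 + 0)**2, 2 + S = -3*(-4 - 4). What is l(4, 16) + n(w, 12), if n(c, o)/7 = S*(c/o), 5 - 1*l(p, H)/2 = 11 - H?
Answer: 482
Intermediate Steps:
S = 22 (S = -2 - 3*(-4 - 4) = -2 - 3*(-8) = -2 + 24 = 22)
w = 36 (w = 6**2 = 36)
l(p, H) = -12 + 2*H (l(p, H) = 10 - 2*(11 - H) = 10 + (-22 + 2*H) = -12 + 2*H)
n(c, o) = 154*c/o (n(c, o) = 7*(22*(c/o)) = 7*(22*c/o) = 154*c/o)
l(4, 16) + n(w, 12) = (-12 + 2*16) + 154*36/12 = (-12 + 32) + 154*36*(1/12) = 20 + 462 = 482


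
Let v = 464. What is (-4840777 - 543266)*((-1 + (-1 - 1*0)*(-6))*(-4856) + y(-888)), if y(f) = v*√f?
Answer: 130724564040 - 4996391904*I*√222 ≈ 1.3072e+11 - 7.4445e+10*I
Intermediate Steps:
y(f) = 464*√f
(-4840777 - 543266)*((-1 + (-1 - 1*0)*(-6))*(-4856) + y(-888)) = (-4840777 - 543266)*((-1 + (-1 - 1*0)*(-6))*(-4856) + 464*√(-888)) = -5384043*((-1 + (-1 + 0)*(-6))*(-4856) + 464*(2*I*√222)) = -5384043*((-1 - 1*(-6))*(-4856) + 928*I*√222) = -5384043*((-1 + 6)*(-4856) + 928*I*√222) = -5384043*(5*(-4856) + 928*I*√222) = -5384043*(-24280 + 928*I*√222) = 130724564040 - 4996391904*I*√222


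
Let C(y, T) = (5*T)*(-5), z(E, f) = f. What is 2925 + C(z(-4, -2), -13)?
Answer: 3250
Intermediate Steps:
C(y, T) = -25*T
2925 + C(z(-4, -2), -13) = 2925 - 25*(-13) = 2925 + 325 = 3250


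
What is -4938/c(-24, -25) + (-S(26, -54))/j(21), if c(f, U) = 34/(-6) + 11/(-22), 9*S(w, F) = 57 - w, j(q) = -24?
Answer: 6400795/7992 ≈ 800.90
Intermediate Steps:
S(w, F) = 19/3 - w/9 (S(w, F) = (57 - w)/9 = 19/3 - w/9)
c(f, U) = -37/6 (c(f, U) = 34*(-⅙) + 11*(-1/22) = -17/3 - ½ = -37/6)
-4938/c(-24, -25) + (-S(26, -54))/j(21) = -4938/(-37/6) - (19/3 - ⅑*26)/(-24) = -4938*(-6/37) - (19/3 - 26/9)*(-1/24) = 29628/37 - 1*31/9*(-1/24) = 29628/37 - 31/9*(-1/24) = 29628/37 + 31/216 = 6400795/7992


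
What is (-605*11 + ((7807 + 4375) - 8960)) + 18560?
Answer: 15127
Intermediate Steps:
(-605*11 + ((7807 + 4375) - 8960)) + 18560 = (-6655 + (12182 - 8960)) + 18560 = (-6655 + 3222) + 18560 = -3433 + 18560 = 15127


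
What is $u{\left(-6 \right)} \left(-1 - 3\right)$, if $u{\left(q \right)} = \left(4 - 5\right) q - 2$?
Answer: $-16$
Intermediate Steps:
$u{\left(q \right)} = -2 - q$ ($u{\left(q \right)} = \left(4 - 5\right) q - 2 = - q - 2 = -2 - q$)
$u{\left(-6 \right)} \left(-1 - 3\right) = \left(-2 - -6\right) \left(-1 - 3\right) = \left(-2 + 6\right) \left(-1 - 3\right) = 4 \left(-4\right) = -16$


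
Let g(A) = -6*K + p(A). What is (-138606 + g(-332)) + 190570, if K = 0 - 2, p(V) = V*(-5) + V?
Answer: 53304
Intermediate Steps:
p(V) = -4*V (p(V) = -5*V + V = -4*V)
K = -2
g(A) = 12 - 4*A (g(A) = -6*(-2) - 4*A = 12 - 4*A)
(-138606 + g(-332)) + 190570 = (-138606 + (12 - 4*(-332))) + 190570 = (-138606 + (12 + 1328)) + 190570 = (-138606 + 1340) + 190570 = -137266 + 190570 = 53304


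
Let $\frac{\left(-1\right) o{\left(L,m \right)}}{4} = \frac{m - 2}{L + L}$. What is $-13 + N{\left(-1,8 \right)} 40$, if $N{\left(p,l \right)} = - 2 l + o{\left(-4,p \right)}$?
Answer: $-713$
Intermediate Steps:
$o{\left(L,m \right)} = - \frac{2 \left(-2 + m\right)}{L}$ ($o{\left(L,m \right)} = - 4 \frac{m - 2}{L + L} = - 4 \frac{-2 + m}{2 L} = - \frac{2 \left(-2 + m\right)}{L}$)
$N{\left(p,l \right)} = -1 + \frac{p}{2} - 2 l$ ($N{\left(p,l \right)} = - 2 l + \frac{2 \left(2 - p\right)}{-4} = - 2 l + 2 \left(- \frac{1}{4}\right) \left(2 - p\right) = - 2 l + \left(-1 + \frac{p}{2}\right) = -1 + \frac{p}{2} - 2 l$)
$-13 + N{\left(-1,8 \right)} 40 = -13 + \left(-1 + \frac{1}{2} \left(-1\right) - 16\right) 40 = -13 + \left(-1 - \frac{1}{2} - 16\right) 40 = -13 - 700 = -713$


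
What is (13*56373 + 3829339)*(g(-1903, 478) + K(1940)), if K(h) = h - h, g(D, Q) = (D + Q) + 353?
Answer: -4890665536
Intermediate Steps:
g(D, Q) = 353 + D + Q
K(h) = 0
(13*56373 + 3829339)*(g(-1903, 478) + K(1940)) = (13*56373 + 3829339)*((353 - 1903 + 478) + 0) = (732849 + 3829339)*(-1072 + 0) = 4562188*(-1072) = -4890665536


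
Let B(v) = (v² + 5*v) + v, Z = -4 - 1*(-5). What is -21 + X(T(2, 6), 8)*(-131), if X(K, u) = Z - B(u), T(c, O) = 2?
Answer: 14520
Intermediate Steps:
Z = 1 (Z = -4 + 5 = 1)
B(v) = v² + 6*v
X(K, u) = 1 - u*(6 + u)
-21 + X(T(2, 6), 8)*(-131) = -21 + (1 - 1*8*(6 + 8))*(-131) = -21 + (1 - 1*8*14)*(-131) = -21 + (1 - 112)*(-131) = -21 - 111*(-131) = -21 + 14541 = 14520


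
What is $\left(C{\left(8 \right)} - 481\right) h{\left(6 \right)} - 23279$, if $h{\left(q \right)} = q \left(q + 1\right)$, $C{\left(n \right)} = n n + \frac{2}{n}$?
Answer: $- \frac{81565}{2} \approx -40783.0$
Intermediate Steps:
$C{\left(n \right)} = n^{2} + \frac{2}{n}$
$h{\left(q \right)} = q \left(1 + q\right)$
$\left(C{\left(8 \right)} - 481\right) h{\left(6 \right)} - 23279 = \left(\frac{2 + 8^{3}}{8} - 481\right) 6 \left(1 + 6\right) - 23279 = \left(\frac{2 + 512}{8} - 481\right) 6 \cdot 7 - 23279 = \left(\frac{1}{8} \cdot 514 - 481\right) 42 - 23279 = \left(\frac{257}{4} - 481\right) 42 - 23279 = \left(- \frac{1667}{4}\right) 42 - 23279 = - \frac{35007}{2} - 23279 = - \frac{81565}{2}$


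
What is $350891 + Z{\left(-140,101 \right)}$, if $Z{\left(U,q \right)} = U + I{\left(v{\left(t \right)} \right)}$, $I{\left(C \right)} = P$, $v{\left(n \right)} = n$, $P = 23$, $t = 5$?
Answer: $350774$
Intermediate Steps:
$I{\left(C \right)} = 23$
$Z{\left(U,q \right)} = 23 + U$ ($Z{\left(U,q \right)} = U + 23 = 23 + U$)
$350891 + Z{\left(-140,101 \right)} = 350891 + \left(23 - 140\right) = 350891 - 117 = 350774$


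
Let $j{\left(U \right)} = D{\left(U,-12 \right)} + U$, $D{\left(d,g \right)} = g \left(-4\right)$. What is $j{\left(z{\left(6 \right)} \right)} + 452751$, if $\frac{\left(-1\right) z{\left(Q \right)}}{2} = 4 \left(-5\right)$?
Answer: $452839$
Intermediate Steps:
$z{\left(Q \right)} = 40$ ($z{\left(Q \right)} = - 2 \cdot 4 \left(-5\right) = \left(-2\right) \left(-20\right) = 40$)
$D{\left(d,g \right)} = - 4 g$
$j{\left(U \right)} = 48 + U$ ($j{\left(U \right)} = \left(-4\right) \left(-12\right) + U = 48 + U$)
$j{\left(z{\left(6 \right)} \right)} + 452751 = \left(48 + 40\right) + 452751 = 88 + 452751 = 452839$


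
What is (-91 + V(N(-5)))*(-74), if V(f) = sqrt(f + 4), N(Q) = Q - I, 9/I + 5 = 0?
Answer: 6734 - 148*sqrt(5)/5 ≈ 6667.8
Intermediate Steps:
I = -9/5 (I = 9/(-5 + 0) = 9/(-5) = 9*(-1/5) = -9/5 ≈ -1.8000)
N(Q) = 9/5 + Q (N(Q) = Q - 1*(-9/5) = Q + 9/5 = 9/5 + Q)
V(f) = sqrt(4 + f)
(-91 + V(N(-5)))*(-74) = (-91 + sqrt(4 + (9/5 - 5)))*(-74) = (-91 + sqrt(4 - 16/5))*(-74) = (-91 + sqrt(4/5))*(-74) = (-91 + 2*sqrt(5)/5)*(-74) = 6734 - 148*sqrt(5)/5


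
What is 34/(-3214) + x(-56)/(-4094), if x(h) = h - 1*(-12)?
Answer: 555/3289529 ≈ 0.00016872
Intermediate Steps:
x(h) = 12 + h (x(h) = h + 12 = 12 + h)
34/(-3214) + x(-56)/(-4094) = 34/(-3214) + (12 - 56)/(-4094) = 34*(-1/3214) - 44*(-1/4094) = -17/1607 + 22/2047 = 555/3289529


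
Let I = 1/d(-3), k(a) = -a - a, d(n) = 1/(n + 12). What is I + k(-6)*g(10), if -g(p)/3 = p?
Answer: -351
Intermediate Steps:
d(n) = 1/(12 + n)
g(p) = -3*p
k(a) = -2*a
I = 9 (I = 1/(1/(12 - 3)) = 1/(1/9) = 1/(⅑) = 9)
I + k(-6)*g(10) = 9 + (-2*(-6))*(-3*10) = 9 + 12*(-30) = 9 - 360 = -351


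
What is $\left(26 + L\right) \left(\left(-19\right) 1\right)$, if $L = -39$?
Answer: $247$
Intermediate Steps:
$\left(26 + L\right) \left(\left(-19\right) 1\right) = \left(26 - 39\right) \left(\left(-19\right) 1\right) = \left(-13\right) \left(-19\right) = 247$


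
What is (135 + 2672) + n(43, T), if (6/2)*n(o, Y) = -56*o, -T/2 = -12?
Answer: 6013/3 ≈ 2004.3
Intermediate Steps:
T = 24 (T = -2*(-12) = 24)
n(o, Y) = -56*o/3 (n(o, Y) = (-56*o)/3 = -56*o/3)
(135 + 2672) + n(43, T) = (135 + 2672) - 56/3*43 = 2807 - 2408/3 = 6013/3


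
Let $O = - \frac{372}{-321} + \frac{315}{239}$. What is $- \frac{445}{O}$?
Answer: $- \frac{11379985}{63341} \approx -179.66$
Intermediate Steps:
$O = \frac{63341}{25573}$ ($O = \left(-372\right) \left(- \frac{1}{321}\right) + 315 \cdot \frac{1}{239} = \frac{124}{107} + \frac{315}{239} = \frac{63341}{25573} \approx 2.4769$)
$- \frac{445}{O} = - \frac{445}{\frac{63341}{25573}} = \left(-445\right) \frac{25573}{63341} = - \frac{11379985}{63341}$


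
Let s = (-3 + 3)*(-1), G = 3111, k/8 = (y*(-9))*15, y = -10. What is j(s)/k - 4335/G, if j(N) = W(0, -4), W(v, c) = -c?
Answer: -229439/164700 ≈ -1.3931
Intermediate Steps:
k = 10800 (k = 8*(-10*(-9)*15) = 8*(90*15) = 8*1350 = 10800)
s = 0 (s = 0*(-1) = 0)
j(N) = 4 (j(N) = -1*(-4) = 4)
j(s)/k - 4335/G = 4/10800 - 4335/3111 = 4*(1/10800) - 4335*1/3111 = 1/2700 - 85/61 = -229439/164700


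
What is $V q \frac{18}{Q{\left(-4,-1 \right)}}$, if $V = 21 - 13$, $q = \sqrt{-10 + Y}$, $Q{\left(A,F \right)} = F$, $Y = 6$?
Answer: $- 288 i \approx - 288.0 i$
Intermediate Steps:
$q = 2 i$ ($q = \sqrt{-10 + 6} = \sqrt{-4} = 2 i \approx 2.0 i$)
$V = 8$ ($V = 21 - 13 = 8$)
$V q \frac{18}{Q{\left(-4,-1 \right)}} = 8 \cdot 2 i \frac{18}{-1} = 16 i 18 \left(-1\right) = 16 i \left(-18\right) = - 288 i$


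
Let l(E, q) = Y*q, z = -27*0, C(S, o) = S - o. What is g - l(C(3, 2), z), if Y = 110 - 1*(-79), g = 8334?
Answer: 8334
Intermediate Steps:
z = 0
Y = 189 (Y = 110 + 79 = 189)
l(E, q) = 189*q
g - l(C(3, 2), z) = 8334 - 189*0 = 8334 - 1*0 = 8334 + 0 = 8334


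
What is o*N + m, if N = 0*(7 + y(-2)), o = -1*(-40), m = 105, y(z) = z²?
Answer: 105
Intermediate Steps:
o = 40
N = 0 (N = 0*(7 + (-2)²) = 0*(7 + 4) = 0*11 = 0)
o*N + m = 40*0 + 105 = 0 + 105 = 105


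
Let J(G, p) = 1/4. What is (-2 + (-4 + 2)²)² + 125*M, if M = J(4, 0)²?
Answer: 189/16 ≈ 11.813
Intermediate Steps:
J(G, p) = ¼
M = 1/16 (M = (¼)² = 1/16 ≈ 0.062500)
(-2 + (-4 + 2)²)² + 125*M = (-2 + (-4 + 2)²)² + 125*(1/16) = (-2 + (-2)²)² + 125/16 = (-2 + 4)² + 125/16 = 2² + 125/16 = 4 + 125/16 = 189/16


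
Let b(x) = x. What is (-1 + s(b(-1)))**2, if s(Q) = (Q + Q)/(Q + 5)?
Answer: 9/4 ≈ 2.2500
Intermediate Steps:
s(Q) = 2*Q/(5 + Q) (s(Q) = (2*Q)/(5 + Q) = 2*Q/(5 + Q))
(-1 + s(b(-1)))**2 = (-1 + 2*(-1)/(5 - 1))**2 = (-1 + 2*(-1)/4)**2 = (-1 + 2*(-1)*(1/4))**2 = (-1 - 1/2)**2 = (-3/2)**2 = 9/4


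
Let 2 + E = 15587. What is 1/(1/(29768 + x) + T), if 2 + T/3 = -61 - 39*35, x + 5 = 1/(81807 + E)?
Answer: -2898678097/12417936870156 ≈ -0.00023343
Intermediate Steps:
E = 15585 (E = -2 + 15587 = 15585)
x = -486959/97392 (x = -5 + 1/(81807 + 15585) = -5 + 1/97392 = -486959/97392 ≈ -5.0000)
T = -4284 (T = -6 + 3*(-61 - 39*35) = -6 + 3*(-61 - 1365) = -6 + 3*(-1426) = -6 - 4278 = -4284)
1/(1/(29768 + x) + T) = 1/(1/(29768 - 486959/97392) - 4284) = 1/(1/(2898678097/97392) - 4284) = 1/(97392/2898678097 - 4284) = 1/(-12417936870156/2898678097) = -2898678097/12417936870156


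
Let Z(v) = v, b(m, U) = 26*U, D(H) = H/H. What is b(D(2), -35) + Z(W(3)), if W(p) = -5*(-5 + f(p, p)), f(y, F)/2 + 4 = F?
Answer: -875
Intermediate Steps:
f(y, F) = -8 + 2*F
D(H) = 1
W(p) = 65 - 10*p (W(p) = -5*(-5 + (-8 + 2*p)) = -5*(-13 + 2*p) = 65 - 10*p)
b(D(2), -35) + Z(W(3)) = 26*(-35) + (65 - 10*3) = -910 + (65 - 30) = -910 + 35 = -875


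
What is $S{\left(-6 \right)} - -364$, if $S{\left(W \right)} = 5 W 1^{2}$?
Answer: $334$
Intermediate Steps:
$S{\left(W \right)} = 5 W$ ($S{\left(W \right)} = 5 W 1 = 5 W$)
$S{\left(-6 \right)} - -364 = 5 \left(-6\right) - -364 = -30 + 364 = 334$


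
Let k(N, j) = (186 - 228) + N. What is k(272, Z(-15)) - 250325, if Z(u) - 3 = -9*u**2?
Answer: -250095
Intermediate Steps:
Z(u) = 3 - 9*u**2
k(N, j) = -42 + N
k(272, Z(-15)) - 250325 = (-42 + 272) - 250325 = 230 - 250325 = -250095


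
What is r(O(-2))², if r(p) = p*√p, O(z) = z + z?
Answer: -64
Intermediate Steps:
O(z) = 2*z
r(p) = p^(3/2)
r(O(-2))² = ((2*(-2))^(3/2))² = ((-4)^(3/2))² = (-8*I)² = -64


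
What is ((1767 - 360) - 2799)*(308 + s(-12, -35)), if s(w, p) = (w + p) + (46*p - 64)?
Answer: 1966896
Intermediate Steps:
s(w, p) = -64 + w + 47*p (s(w, p) = (p + w) + (-64 + 46*p) = -64 + w + 47*p)
((1767 - 360) - 2799)*(308 + s(-12, -35)) = ((1767 - 360) - 2799)*(308 + (-64 - 12 + 47*(-35))) = (1407 - 2799)*(308 + (-64 - 12 - 1645)) = -1392*(308 - 1721) = -1392*(-1413) = 1966896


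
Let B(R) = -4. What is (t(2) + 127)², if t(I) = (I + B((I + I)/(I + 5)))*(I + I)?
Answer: 14161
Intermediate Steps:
t(I) = 2*I*(-4 + I) (t(I) = (I - 4)*(I + I) = (-4 + I)*(2*I) = 2*I*(-4 + I))
(t(2) + 127)² = (2*2*(-4 + 2) + 127)² = (2*2*(-2) + 127)² = (-8 + 127)² = 119² = 14161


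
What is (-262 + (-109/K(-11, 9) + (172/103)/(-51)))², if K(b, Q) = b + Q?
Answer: 4753878154921/110376036 ≈ 43070.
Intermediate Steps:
K(b, Q) = Q + b
(-262 + (-109/K(-11, 9) + (172/103)/(-51)))² = (-262 + (-109/(9 - 11) + (172/103)/(-51)))² = (-262 + (-109/(-2) + (172*(1/103))*(-1/51)))² = (-262 + (-109*(-½) + (172/103)*(-1/51)))² = (-262 + (109/2 - 172/5253))² = (-262 + 572233/10506)² = (-2180339/10506)² = 4753878154921/110376036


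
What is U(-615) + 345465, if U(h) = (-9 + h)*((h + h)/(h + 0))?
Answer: 344217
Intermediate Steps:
U(h) = -18 + 2*h (U(h) = (-9 + h)*((2*h)/h) = (-9 + h)*2 = -18 + 2*h)
U(-615) + 345465 = (-18 + 2*(-615)) + 345465 = (-18 - 1230) + 345465 = -1248 + 345465 = 344217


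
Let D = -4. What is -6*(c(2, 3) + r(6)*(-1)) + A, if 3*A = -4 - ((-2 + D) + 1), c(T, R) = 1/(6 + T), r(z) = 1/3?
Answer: 19/12 ≈ 1.5833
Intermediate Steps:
r(z) = ⅓
A = ⅓ (A = (-4 - ((-2 - 4) + 1))/3 = (-4 - (-6 + 1))/3 = (-4 - 1*(-5))/3 = (-4 + 5)/3 = (⅓)*1 = ⅓ ≈ 0.33333)
-6*(c(2, 3) + r(6)*(-1)) + A = -6*(1/(6 + 2) + (⅓)*(-1)) + ⅓ = -6*(1/8 - ⅓) + ⅓ = -6*(⅛ - ⅓) + ⅓ = -6*(-5/24) + ⅓ = 5/4 + ⅓ = 19/12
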